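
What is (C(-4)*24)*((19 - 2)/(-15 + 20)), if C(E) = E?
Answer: -1632/5 ≈ -326.40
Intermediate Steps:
(C(-4)*24)*((19 - 2)/(-15 + 20)) = (-4*24)*((19 - 2)/(-15 + 20)) = -1632/5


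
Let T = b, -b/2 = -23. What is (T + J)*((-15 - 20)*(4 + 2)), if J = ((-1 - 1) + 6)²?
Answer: -13020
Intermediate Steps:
b = 46 (b = -2*(-23) = 46)
J = 16 (J = (-2 + 6)² = 4² = 16)
T = 46
(T + J)*((-15 - 20)*(4 + 2)) = (46 + 16)*((-15 - 20)*(4 + 2)) = 62*(-35*6) = 62*(-210) = -13020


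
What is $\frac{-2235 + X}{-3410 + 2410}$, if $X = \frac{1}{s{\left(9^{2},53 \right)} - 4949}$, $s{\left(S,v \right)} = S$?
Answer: $\frac{10879981}{4868000} \approx 2.235$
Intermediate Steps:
$X = - \frac{1}{4868}$ ($X = \frac{1}{9^{2} - 4949} = \frac{1}{81 - 4949} = \frac{1}{-4868} = - \frac{1}{4868} \approx -0.00020542$)
$\frac{-2235 + X}{-3410 + 2410} = \frac{-2235 - \frac{1}{4868}}{-3410 + 2410} = - \frac{10879981}{4868 \left(-1000\right)} = \left(- \frac{10879981}{4868}\right) \left(- \frac{1}{1000}\right) = \frac{10879981}{4868000}$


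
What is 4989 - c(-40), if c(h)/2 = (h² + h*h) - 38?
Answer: -1335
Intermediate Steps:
c(h) = -76 + 4*h² (c(h) = 2*((h² + h*h) - 38) = 2*((h² + h²) - 38) = 2*(2*h² - 38) = 2*(-38 + 2*h²) = -76 + 4*h²)
4989 - c(-40) = 4989 - (-76 + 4*(-40)²) = 4989 - (-76 + 4*1600) = 4989 - (-76 + 6400) = 4989 - 1*6324 = 4989 - 6324 = -1335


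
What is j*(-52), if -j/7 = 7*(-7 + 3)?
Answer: -10192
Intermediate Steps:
j = 196 (j = -49*(-7 + 3) = -49*(-4) = -7*(-28) = 196)
j*(-52) = 196*(-52) = -10192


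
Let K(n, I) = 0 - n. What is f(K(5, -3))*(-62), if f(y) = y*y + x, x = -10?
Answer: -930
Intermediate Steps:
K(n, I) = -n
f(y) = -10 + y**2 (f(y) = y*y - 10 = y**2 - 10 = -10 + y**2)
f(K(5, -3))*(-62) = (-10 + (-1*5)**2)*(-62) = (-10 + (-5)**2)*(-62) = (-10 + 25)*(-62) = 15*(-62) = -930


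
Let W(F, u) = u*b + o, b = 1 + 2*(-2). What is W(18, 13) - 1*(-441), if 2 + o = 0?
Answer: 400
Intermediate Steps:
b = -3 (b = 1 - 4 = -3)
o = -2 (o = -2 + 0 = -2)
W(F, u) = -2 - 3*u (W(F, u) = u*(-3) - 2 = -3*u - 2 = -2 - 3*u)
W(18, 13) - 1*(-441) = (-2 - 3*13) - 1*(-441) = (-2 - 39) + 441 = -41 + 441 = 400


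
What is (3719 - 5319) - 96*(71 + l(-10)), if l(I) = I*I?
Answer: -18016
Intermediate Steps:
l(I) = I**2
(3719 - 5319) - 96*(71 + l(-10)) = (3719 - 5319) - 96*(71 + (-10)**2) = -1600 - 96*(71 + 100) = -1600 - 96*171 = -1600 - 16416 = -18016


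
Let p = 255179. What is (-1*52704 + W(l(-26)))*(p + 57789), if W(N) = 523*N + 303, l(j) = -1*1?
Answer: -16563518432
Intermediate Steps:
l(j) = -1
W(N) = 303 + 523*N
(-1*52704 + W(l(-26)))*(p + 57789) = (-1*52704 + (303 + 523*(-1)))*(255179 + 57789) = (-52704 + (303 - 523))*312968 = (-52704 - 220)*312968 = -52924*312968 = -16563518432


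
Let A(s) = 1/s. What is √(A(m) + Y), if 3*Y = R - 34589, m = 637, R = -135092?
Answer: I*√4215384966/273 ≈ 237.82*I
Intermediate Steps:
Y = -169681/3 (Y = (-135092 - 34589)/3 = (⅓)*(-169681) = -169681/3 ≈ -56560.)
√(A(m) + Y) = √(1/637 - 169681/3) = √(-108086794/1911) = I*√4215384966/273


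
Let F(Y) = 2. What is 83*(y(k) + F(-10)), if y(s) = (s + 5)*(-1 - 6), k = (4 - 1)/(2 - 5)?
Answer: -2158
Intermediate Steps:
k = -1 (k = 3/(-3) = 3*(-1/3) = -1)
y(s) = -35 - 7*s (y(s) = (5 + s)*(-7) = -35 - 7*s)
83*(y(k) + F(-10)) = 83*((-35 - 7*(-1)) + 2) = 83*((-35 + 7) + 2) = 83*(-28 + 2) = 83*(-26) = -2158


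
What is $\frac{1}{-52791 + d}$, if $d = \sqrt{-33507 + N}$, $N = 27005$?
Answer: $- \frac{52791}{2786896183} - \frac{i \sqrt{6502}}{2786896183} \approx -1.8943 \cdot 10^{-5} - 2.8934 \cdot 10^{-8} i$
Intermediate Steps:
$d = i \sqrt{6502}$ ($d = \sqrt{-33507 + 27005} = \sqrt{-6502} = i \sqrt{6502} \approx 80.635 i$)
$\frac{1}{-52791 + d} = \frac{1}{-52791 + i \sqrt{6502}}$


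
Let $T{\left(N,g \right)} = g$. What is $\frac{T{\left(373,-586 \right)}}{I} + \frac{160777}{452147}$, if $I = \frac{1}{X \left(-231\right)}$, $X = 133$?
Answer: $\frac{8140309157443}{452147} \approx 1.8004 \cdot 10^{7}$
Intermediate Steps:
$I = - \frac{1}{30723}$ ($I = \frac{1}{133 \left(-231\right)} = \frac{1}{-30723} = - \frac{1}{30723} \approx -3.2549 \cdot 10^{-5}$)
$\frac{T{\left(373,-586 \right)}}{I} + \frac{160777}{452147} = - \frac{586}{- \frac{1}{30723}} + \frac{160777}{452147} = \left(-586\right) \left(-30723\right) + 160777 \cdot \frac{1}{452147} = 18003678 + \frac{160777}{452147} = \frac{8140309157443}{452147}$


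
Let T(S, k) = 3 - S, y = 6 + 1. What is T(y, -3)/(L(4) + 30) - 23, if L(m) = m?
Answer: -393/17 ≈ -23.118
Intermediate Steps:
y = 7
T(y, -3)/(L(4) + 30) - 23 = (3 - 1*7)/(4 + 30) - 23 = (3 - 7)/34 - 23 = -4*1/34 - 23 = -2/17 - 23 = -393/17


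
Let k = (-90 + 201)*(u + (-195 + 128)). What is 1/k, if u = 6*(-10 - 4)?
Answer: -1/16761 ≈ -5.9662e-5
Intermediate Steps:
u = -84 (u = 6*(-14) = -84)
k = -16761 (k = (-90 + 201)*(-84 + (-195 + 128)) = 111*(-84 - 67) = 111*(-151) = -16761)
1/k = 1/(-16761) = -1/16761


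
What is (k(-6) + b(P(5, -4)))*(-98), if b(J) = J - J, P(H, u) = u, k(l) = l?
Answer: 588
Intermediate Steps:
b(J) = 0
(k(-6) + b(P(5, -4)))*(-98) = (-6 + 0)*(-98) = -6*(-98) = 588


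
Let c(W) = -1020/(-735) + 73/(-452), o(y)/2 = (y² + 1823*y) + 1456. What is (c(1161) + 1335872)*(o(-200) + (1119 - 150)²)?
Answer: 8659292700084695/22148 ≈ 3.9097e+11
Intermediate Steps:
o(y) = 2912 + 2*y² + 3646*y (o(y) = 2*((y² + 1823*y) + 1456) = 2*(1456 + y² + 1823*y) = 2912 + 2*y² + 3646*y)
c(W) = 27159/22148 (c(W) = -1020*(-1/735) + 73*(-1/452) = 68/49 - 73/452 = 27159/22148)
(c(1161) + 1335872)*(o(-200) + (1119 - 150)²) = (27159/22148 + 1335872)*((2912 + 2*(-200)² + 3646*(-200)) + (1119 - 150)²) = 29586920215*((2912 + 2*40000 - 729200) + 969²)/22148 = 29586920215*((2912 + 80000 - 729200) + 938961)/22148 = 29586920215*(-646288 + 938961)/22148 = (29586920215/22148)*292673 = 8659292700084695/22148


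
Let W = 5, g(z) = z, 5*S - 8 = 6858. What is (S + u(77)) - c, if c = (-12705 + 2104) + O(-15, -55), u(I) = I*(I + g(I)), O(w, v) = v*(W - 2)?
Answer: 119986/5 ≈ 23997.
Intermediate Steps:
S = 6866/5 (S = 8/5 + (1/5)*6858 = 8/5 + 6858/5 = 6866/5 ≈ 1373.2)
O(w, v) = 3*v (O(w, v) = v*(5 - 2) = v*3 = 3*v)
u(I) = 2*I**2 (u(I) = I*(I + I) = I*(2*I) = 2*I**2)
c = -10766 (c = (-12705 + 2104) + 3*(-55) = -10601 - 165 = -10766)
(S + u(77)) - c = (6866/5 + 2*77**2) - 1*(-10766) = (6866/5 + 2*5929) + 10766 = (6866/5 + 11858) + 10766 = 66156/5 + 10766 = 119986/5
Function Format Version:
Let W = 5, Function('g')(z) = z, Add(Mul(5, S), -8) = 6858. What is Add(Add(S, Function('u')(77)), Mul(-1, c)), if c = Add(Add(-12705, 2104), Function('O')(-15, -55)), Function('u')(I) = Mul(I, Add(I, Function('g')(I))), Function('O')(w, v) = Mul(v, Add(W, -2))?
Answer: Rational(119986, 5) ≈ 23997.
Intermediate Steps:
S = Rational(6866, 5) (S = Add(Rational(8, 5), Mul(Rational(1, 5), 6858)) = Add(Rational(8, 5), Rational(6858, 5)) = Rational(6866, 5) ≈ 1373.2)
Function('O')(w, v) = Mul(3, v) (Function('O')(w, v) = Mul(v, Add(5, -2)) = Mul(v, 3) = Mul(3, v))
Function('u')(I) = Mul(2, Pow(I, 2)) (Function('u')(I) = Mul(I, Add(I, I)) = Mul(I, Mul(2, I)) = Mul(2, Pow(I, 2)))
c = -10766 (c = Add(Add(-12705, 2104), Mul(3, -55)) = Add(-10601, -165) = -10766)
Add(Add(S, Function('u')(77)), Mul(-1, c)) = Add(Add(Rational(6866, 5), Mul(2, Pow(77, 2))), Mul(-1, -10766)) = Add(Add(Rational(6866, 5), Mul(2, 5929)), 10766) = Add(Add(Rational(6866, 5), 11858), 10766) = Add(Rational(66156, 5), 10766) = Rational(119986, 5)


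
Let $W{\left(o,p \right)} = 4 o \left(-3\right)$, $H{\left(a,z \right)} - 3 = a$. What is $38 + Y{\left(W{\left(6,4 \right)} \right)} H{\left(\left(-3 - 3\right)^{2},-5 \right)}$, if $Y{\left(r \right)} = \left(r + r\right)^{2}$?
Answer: $808742$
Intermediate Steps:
$H{\left(a,z \right)} = 3 + a$
$W{\left(o,p \right)} = - 12 o$
$Y{\left(r \right)} = 4 r^{2}$ ($Y{\left(r \right)} = \left(2 r\right)^{2} = 4 r^{2}$)
$38 + Y{\left(W{\left(6,4 \right)} \right)} H{\left(\left(-3 - 3\right)^{2},-5 \right)} = 38 + 4 \left(\left(-12\right) 6\right)^{2} \left(3 + \left(-3 - 3\right)^{2}\right) = 38 + 4 \left(-72\right)^{2} \left(3 + \left(-6\right)^{2}\right) = 38 + 4 \cdot 5184 \left(3 + 36\right) = 38 + 20736 \cdot 39 = 38 + 808704 = 808742$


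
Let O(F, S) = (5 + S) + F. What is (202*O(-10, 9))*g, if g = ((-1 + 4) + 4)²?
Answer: 39592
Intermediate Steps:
O(F, S) = 5 + F + S
g = 49 (g = (3 + 4)² = 7² = 49)
(202*O(-10, 9))*g = (202*(5 - 10 + 9))*49 = (202*4)*49 = 808*49 = 39592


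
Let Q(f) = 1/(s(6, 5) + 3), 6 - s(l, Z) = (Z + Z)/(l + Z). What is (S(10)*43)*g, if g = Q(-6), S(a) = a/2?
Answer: 2365/89 ≈ 26.573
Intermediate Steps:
s(l, Z) = 6 - 2*Z/(Z + l) (s(l, Z) = 6 - (Z + Z)/(l + Z) = 6 - 2*Z/(Z + l))
Q(f) = 11/89 (Q(f) = 1/(2*(2*5 + 3*6)/(5 + 6) + 3) = 1/(2*(10 + 18)/11 + 3) = 1/(2*(1/11)*28 + 3) = 1/(56/11 + 3) = 1/(89/11) = 11/89)
S(a) = a/2 (S(a) = a*(1/2) = a/2)
g = 11/89 ≈ 0.12360
(S(10)*43)*g = (((1/2)*10)*43)*(11/89) = (5*43)*(11/89) = 215*(11/89) = 2365/89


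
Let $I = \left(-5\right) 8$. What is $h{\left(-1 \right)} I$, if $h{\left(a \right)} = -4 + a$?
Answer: $200$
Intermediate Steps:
$I = -40$
$h{\left(-1 \right)} I = \left(-4 - 1\right) \left(-40\right) = \left(-5\right) \left(-40\right) = 200$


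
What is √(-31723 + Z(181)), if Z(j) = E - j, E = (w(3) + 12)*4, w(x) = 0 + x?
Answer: 2*I*√7961 ≈ 178.45*I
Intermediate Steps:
w(x) = x
E = 60 (E = (3 + 12)*4 = 15*4 = 60)
Z(j) = 60 - j
√(-31723 + Z(181)) = √(-31723 + (60 - 1*181)) = √(-31723 + (60 - 181)) = √(-31723 - 121) = √(-31844) = 2*I*√7961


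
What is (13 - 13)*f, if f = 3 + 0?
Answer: 0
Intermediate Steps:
f = 3
(13 - 13)*f = (13 - 13)*3 = 0*3 = 0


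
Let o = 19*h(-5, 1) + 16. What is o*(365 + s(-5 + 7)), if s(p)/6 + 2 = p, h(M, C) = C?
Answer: 12775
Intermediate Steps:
o = 35 (o = 19*1 + 16 = 19 + 16 = 35)
s(p) = -12 + 6*p
o*(365 + s(-5 + 7)) = 35*(365 + (-12 + 6*(-5 + 7))) = 35*(365 + (-12 + 6*2)) = 35*(365 + (-12 + 12)) = 35*(365 + 0) = 35*365 = 12775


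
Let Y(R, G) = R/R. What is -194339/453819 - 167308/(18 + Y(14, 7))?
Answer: -75931241693/8622561 ≈ -8806.1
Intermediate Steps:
Y(R, G) = 1
-194339/453819 - 167308/(18 + Y(14, 7)) = -194339/453819 - 167308/(18 + 1) = -194339*1/453819 - 167308/(1*19) = -194339/453819 - 167308/19 = -75931241693/8622561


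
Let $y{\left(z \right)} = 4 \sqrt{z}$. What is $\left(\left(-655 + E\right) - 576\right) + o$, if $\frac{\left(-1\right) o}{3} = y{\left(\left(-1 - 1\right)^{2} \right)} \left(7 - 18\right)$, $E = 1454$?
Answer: $487$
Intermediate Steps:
$o = 264$ ($o = - 3 \cdot 4 \sqrt{\left(-1 - 1\right)^{2}} \left(7 - 18\right) = - 3 \cdot 4 \sqrt{\left(-2\right)^{2}} \left(7 - 18\right) = - 3 \cdot 4 \sqrt{4} \left(-11\right) = - 3 \cdot 4 \cdot 2 \left(-11\right) = - 3 \cdot 8 \left(-11\right) = \left(-3\right) \left(-88\right) = 264$)
$\left(\left(-655 + E\right) - 576\right) + o = \left(\left(-655 + 1454\right) - 576\right) + 264 = \left(799 - 576\right) + 264 = 223 + 264 = 487$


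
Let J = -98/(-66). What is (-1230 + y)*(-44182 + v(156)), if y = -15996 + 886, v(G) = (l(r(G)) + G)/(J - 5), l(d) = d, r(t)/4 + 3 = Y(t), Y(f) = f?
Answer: 21039612760/29 ≈ 7.2550e+8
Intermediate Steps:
J = 49/33 (J = -98*(-1/66) = 49/33 ≈ 1.4848)
r(t) = -12 + 4*t
v(G) = 99/29 - 165*G/116 (v(G) = ((-12 + 4*G) + G)/(49/33 - 5) = (-12 + 5*G)/(-116/33) = (-12 + 5*G)*(-33/116) = 99/29 - 165*G/116)
y = -15110
(-1230 + y)*(-44182 + v(156)) = (-1230 - 15110)*(-44182 + (99/29 - 165/116*156)) = -16340*(-44182 + (99/29 - 6435/29)) = -16340*(-44182 - 6336/29) = -16340*(-1287614/29) = 21039612760/29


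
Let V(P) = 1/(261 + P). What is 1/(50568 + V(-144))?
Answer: 117/5916457 ≈ 1.9775e-5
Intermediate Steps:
1/(50568 + V(-144)) = 1/(50568 + 1/(261 - 144)) = 1/(50568 + 1/117) = 1/(5916457/117) = 117/5916457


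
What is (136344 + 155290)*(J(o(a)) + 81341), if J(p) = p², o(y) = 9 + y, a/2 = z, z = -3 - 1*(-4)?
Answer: 23757088908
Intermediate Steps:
z = 1 (z = -3 + 4 = 1)
a = 2 (a = 2*1 = 2)
(136344 + 155290)*(J(o(a)) + 81341) = (136344 + 155290)*((9 + 2)² + 81341) = 291634*(11² + 81341) = 291634*(121 + 81341) = 291634*81462 = 23757088908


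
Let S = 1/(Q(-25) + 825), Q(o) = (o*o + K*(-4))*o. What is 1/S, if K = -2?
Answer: -15000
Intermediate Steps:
Q(o) = o*(8 + o²) (Q(o) = (o*o - 2*(-4))*o = (o² + 8)*o = (8 + o²)*o = o*(8 + o²))
S = -1/15000 (S = 1/(-25*(8 + (-25)²) + 825) = 1/(-25*(8 + 625) + 825) = 1/(-25*633 + 825) = 1/(-15825 + 825) = 1/(-15000) = -1/15000 ≈ -6.6667e-5)
1/S = 1/(-1/15000) = -15000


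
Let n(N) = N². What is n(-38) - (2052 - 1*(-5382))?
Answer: -5990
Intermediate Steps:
n(-38) - (2052 - 1*(-5382)) = (-38)² - (2052 - 1*(-5382)) = 1444 - (2052 + 5382) = 1444 - 1*7434 = 1444 - 7434 = -5990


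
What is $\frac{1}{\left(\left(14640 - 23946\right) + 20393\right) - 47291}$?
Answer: $- \frac{1}{36204} \approx -2.7621 \cdot 10^{-5}$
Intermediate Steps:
$\frac{1}{\left(\left(14640 - 23946\right) + 20393\right) - 47291} = \frac{1}{\left(-9306 + 20393\right) - 47291} = \frac{1}{11087 - 47291} = \frac{1}{-36204} = - \frac{1}{36204}$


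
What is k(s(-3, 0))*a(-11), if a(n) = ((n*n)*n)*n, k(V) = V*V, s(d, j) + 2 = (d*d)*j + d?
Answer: 366025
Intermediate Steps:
s(d, j) = -2 + d + j*d**2 (s(d, j) = -2 + ((d*d)*j + d) = -2 + (d**2*j + d) = -2 + (j*d**2 + d) = -2 + (d + j*d**2) = -2 + d + j*d**2)
k(V) = V**2
a(n) = n**4 (a(n) = (n**2*n)*n = n**3*n = n**4)
k(s(-3, 0))*a(-11) = (-2 - 3 + 0*(-3)**2)**2*(-11)**4 = (-2 - 3 + 0*9)**2*14641 = (-2 - 3 + 0)**2*14641 = (-5)**2*14641 = 25*14641 = 366025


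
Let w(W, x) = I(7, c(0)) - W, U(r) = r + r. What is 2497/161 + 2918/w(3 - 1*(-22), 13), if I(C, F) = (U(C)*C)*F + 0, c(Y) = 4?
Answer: 1386197/59087 ≈ 23.460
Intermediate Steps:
U(r) = 2*r
I(C, F) = 2*F*C² (I(C, F) = ((2*C)*C)*F + 0 = (2*C²)*F + 0 = 2*F*C² + 0 = 2*F*C²)
w(W, x) = 392 - W (w(W, x) = 2*4*7² - W = 2*4*49 - W = 392 - W)
2497/161 + 2918/w(3 - 1*(-22), 13) = 2497/161 + 2918/(392 - (3 - 1*(-22))) = 2497*(1/161) + 2918/(392 - (3 + 22)) = 2497/161 + 2918/(392 - 1*25) = 2497/161 + 2918/(392 - 25) = 2497/161 + 2918/367 = 1386197/59087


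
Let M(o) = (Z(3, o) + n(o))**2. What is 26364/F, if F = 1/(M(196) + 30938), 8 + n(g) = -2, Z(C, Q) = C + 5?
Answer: 815754888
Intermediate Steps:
Z(C, Q) = 5 + C
n(g) = -10 (n(g) = -8 - 2 = -10)
M(o) = 4 (M(o) = ((5 + 3) - 10)**2 = (8 - 10)**2 = (-2)**2 = 4)
F = 1/30942 (F = 1/(4 + 30938) = 1/30942 ≈ 3.2319e-5)
26364/F = 26364/(1/30942) = 26364*30942 = 815754888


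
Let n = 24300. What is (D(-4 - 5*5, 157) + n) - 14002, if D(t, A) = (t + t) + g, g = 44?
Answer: 10284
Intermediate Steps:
D(t, A) = 44 + 2*t (D(t, A) = (t + t) + 44 = 2*t + 44 = 44 + 2*t)
(D(-4 - 5*5, 157) + n) - 14002 = ((44 + 2*(-4 - 5*5)) + 24300) - 14002 = ((44 + 2*(-4 - 25)) + 24300) - 14002 = ((44 + 2*(-29)) + 24300) - 14002 = ((44 - 58) + 24300) - 14002 = (-14 + 24300) - 14002 = 24286 - 14002 = 10284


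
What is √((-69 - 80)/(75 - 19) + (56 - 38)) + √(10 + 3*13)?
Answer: 7 + √12026/28 ≈ 10.917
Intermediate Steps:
√((-69 - 80)/(75 - 19) + (56 - 38)) + √(10 + 3*13) = √(-149/56 + 18) + √(10 + 39) = √(-149*1/56 + 18) + √49 = √(-149/56 + 18) + 7 = √(859/56) + 7 = √12026/28 + 7 = 7 + √12026/28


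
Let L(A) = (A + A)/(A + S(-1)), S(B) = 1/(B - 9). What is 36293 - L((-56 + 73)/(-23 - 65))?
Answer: 4681627/129 ≈ 36292.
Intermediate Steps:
S(B) = 1/(-9 + B)
L(A) = 2*A/(-1/10 + A) (L(A) = (A + A)/(A + 1/(-9 - 1)) = (2*A)/(A + 1/(-10)) = (2*A)/(A - 1/10) = (2*A)/(-1/10 + A) = 2*A/(-1/10 + A))
36293 - L((-56 + 73)/(-23 - 65)) = 36293 - 20*(-56 + 73)/(-23 - 65)/(-1 + 10*((-56 + 73)/(-23 - 65))) = 36293 - 20*17/(-88)/(-1 + 10*(17/(-88))) = 36293 - 20*17*(-1/88)/(-1 + 10*(17*(-1/88))) = 36293 - 20*(-17)/(88*(-1 + 10*(-17/88))) = 36293 - 20*(-17)/(88*(-1 - 85/44)) = 36293 - 20*(-17)/(88*(-129/44)) = 36293 - 20*(-17)*(-44)/(88*129) = 36293 - 1*170/129 = 36293 - 170/129 = 4681627/129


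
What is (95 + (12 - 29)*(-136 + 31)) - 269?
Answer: 1611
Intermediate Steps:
(95 + (12 - 29)*(-136 + 31)) - 269 = (95 - 17*(-105)) - 269 = (95 + 1785) - 269 = 1880 - 269 = 1611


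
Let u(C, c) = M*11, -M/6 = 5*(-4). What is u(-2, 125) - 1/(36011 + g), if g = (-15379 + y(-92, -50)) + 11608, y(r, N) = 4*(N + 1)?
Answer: 42298079/32044 ≈ 1320.0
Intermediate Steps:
M = 120 (M = -30*(-4) = -6*(-20) = 120)
u(C, c) = 1320 (u(C, c) = 120*11 = 1320)
y(r, N) = 4 + 4*N (y(r, N) = 4*(1 + N) = 4 + 4*N)
g = -3967 (g = (-15379 + (4 + 4*(-50))) + 11608 = (-15379 + (4 - 200)) + 11608 = (-15379 - 196) + 11608 = -15575 + 11608 = -3967)
u(-2, 125) - 1/(36011 + g) = 1320 - 1/(36011 - 3967) = 1320 - 1/32044 = 42298079/32044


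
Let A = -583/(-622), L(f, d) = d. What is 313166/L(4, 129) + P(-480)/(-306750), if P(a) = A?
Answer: 19917200991931/8204335500 ≈ 2427.6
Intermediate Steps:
A = 583/622 (A = -583*(-1/622) = 583/622 ≈ 0.93730)
P(a) = 583/622
313166/L(4, 129) + P(-480)/(-306750) = 313166/129 + (583/622)/(-306750) = 313166*(1/129) + (583/622)*(-1/306750) = 313166/129 - 583/190798500 = 19917200991931/8204335500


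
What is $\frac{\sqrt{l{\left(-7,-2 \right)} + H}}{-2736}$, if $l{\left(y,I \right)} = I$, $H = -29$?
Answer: $- \frac{i \sqrt{31}}{2736} \approx - 0.002035 i$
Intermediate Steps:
$\frac{\sqrt{l{\left(-7,-2 \right)} + H}}{-2736} = \frac{\sqrt{-2 - 29}}{-2736} = \sqrt{-31} \left(- \frac{1}{2736}\right) = i \sqrt{31} \left(- \frac{1}{2736}\right) = - \frac{i \sqrt{31}}{2736}$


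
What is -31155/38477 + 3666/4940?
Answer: -494193/7310630 ≈ -0.067599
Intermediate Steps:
-31155/38477 + 3666/4940 = -31155*1/38477 + 3666*(1/4940) = -31155/38477 + 141/190 = -494193/7310630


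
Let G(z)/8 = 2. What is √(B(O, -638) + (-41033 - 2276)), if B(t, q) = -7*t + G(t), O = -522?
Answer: I*√39639 ≈ 199.1*I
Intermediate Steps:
G(z) = 16 (G(z) = 8*2 = 16)
B(t, q) = 16 - 7*t (B(t, q) = -7*t + 16 = 16 - 7*t)
√(B(O, -638) + (-41033 - 2276)) = √((16 - 7*(-522)) + (-41033 - 2276)) = √((16 + 3654) - 43309) = √(3670 - 43309) = √(-39639) = I*√39639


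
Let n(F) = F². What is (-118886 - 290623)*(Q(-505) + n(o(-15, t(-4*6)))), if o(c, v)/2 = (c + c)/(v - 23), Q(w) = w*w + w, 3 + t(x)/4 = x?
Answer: -1788662140931880/17161 ≈ -1.0423e+11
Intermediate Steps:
t(x) = -12 + 4*x
Q(w) = w + w² (Q(w) = w² + w = w + w²)
o(c, v) = 4*c/(-23 + v) (o(c, v) = 2*((c + c)/(v - 23)) = 2*((2*c)/(-23 + v)) = 2*(2*c/(-23 + v)) = 4*c/(-23 + v))
(-118886 - 290623)*(Q(-505) + n(o(-15, t(-4*6)))) = (-118886 - 290623)*(-505*(1 - 505) + (4*(-15)/(-23 + (-12 + 4*(-4*6))))²) = -409509*(-505*(-504) + (4*(-15)/(-23 + (-12 + 4*(-24))))²) = -409509*(254520 + (4*(-15)/(-23 + (-12 - 96)))²) = -409509*(254520 + (4*(-15)/(-23 - 108))²) = -409509*(254520 + (4*(-15)/(-131))²) = -409509*(254520 + (4*(-15)*(-1/131))²) = -409509*(254520 + (60/131)²) = -409509*(254520 + 3600/17161) = -409509*4367821320/17161 = -1788662140931880/17161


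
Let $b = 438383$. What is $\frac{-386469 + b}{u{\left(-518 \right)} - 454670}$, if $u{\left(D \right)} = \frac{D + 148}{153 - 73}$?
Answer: $- \frac{415312}{3637397} \approx -0.11418$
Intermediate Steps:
$u{\left(D \right)} = \frac{37}{20} + \frac{D}{80}$ ($u{\left(D \right)} = \frac{148 + D}{80} = \left(148 + D\right) \frac{1}{80} = \frac{37}{20} + \frac{D}{80}$)
$\frac{-386469 + b}{u{\left(-518 \right)} - 454670} = \frac{-386469 + 438383}{\left(\frac{37}{20} + \frac{1}{80} \left(-518\right)\right) - 454670} = \frac{51914}{\left(\frac{37}{20} - \frac{259}{40}\right) - 454670} = \frac{51914}{- \frac{37}{8} - 454670} = \frac{51914}{- \frac{3637397}{8}} = 51914 \left(- \frac{8}{3637397}\right) = - \frac{415312}{3637397}$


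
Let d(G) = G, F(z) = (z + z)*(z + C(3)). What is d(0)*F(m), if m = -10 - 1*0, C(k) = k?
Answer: 0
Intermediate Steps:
m = -10 (m = -10 + 0 = -10)
F(z) = 2*z*(3 + z) (F(z) = (z + z)*(z + 3) = (2*z)*(3 + z) = 2*z*(3 + z))
d(0)*F(m) = 0*(2*(-10)*(3 - 10)) = 0*(2*(-10)*(-7)) = 0*140 = 0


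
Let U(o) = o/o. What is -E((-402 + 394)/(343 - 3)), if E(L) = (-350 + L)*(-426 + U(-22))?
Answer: -148760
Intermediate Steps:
U(o) = 1
E(L) = 148750 - 425*L (E(L) = (-350 + L)*(-426 + 1) = (-350 + L)*(-425) = 148750 - 425*L)
-E((-402 + 394)/(343 - 3)) = -(148750 - 425*(-402 + 394)/(343 - 3)) = -(148750 - (-3400)/340) = -(148750 - 425*(-2/85)) = -(148750 + 10) = -1*148760 = -148760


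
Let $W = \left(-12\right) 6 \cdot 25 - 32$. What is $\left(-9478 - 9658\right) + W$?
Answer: $-20968$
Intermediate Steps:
$W = -1832$ ($W = \left(-72\right) 25 - 32 = -1800 - 32 = -1832$)
$\left(-9478 - 9658\right) + W = \left(-9478 - 9658\right) - 1832 = -19136 - 1832 = -20968$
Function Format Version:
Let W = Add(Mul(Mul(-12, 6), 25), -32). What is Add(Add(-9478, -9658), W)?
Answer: -20968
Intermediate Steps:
W = -1832 (W = Add(Mul(-72, 25), -32) = Add(-1800, -32) = -1832)
Add(Add(-9478, -9658), W) = Add(Add(-9478, -9658), -1832) = Add(-19136, -1832) = -20968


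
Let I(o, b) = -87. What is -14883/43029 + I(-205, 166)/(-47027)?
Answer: -232053106/674508261 ≈ -0.34403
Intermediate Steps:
-14883/43029 + I(-205, 166)/(-47027) = -14883/43029 - 87/(-47027) = -14883*1/43029 - 87*(-1/47027) = -4961/14343 + 87/47027 = -232053106/674508261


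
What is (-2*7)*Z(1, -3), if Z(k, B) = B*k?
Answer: 42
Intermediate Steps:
(-2*7)*Z(1, -3) = (-2*7)*(-3*1) = -14*(-3) = 42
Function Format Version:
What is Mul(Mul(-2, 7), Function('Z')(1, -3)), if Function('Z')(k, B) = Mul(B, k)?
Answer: 42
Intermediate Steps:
Mul(Mul(-2, 7), Function('Z')(1, -3)) = Mul(Mul(-2, 7), Mul(-3, 1)) = Mul(-14, -3) = 42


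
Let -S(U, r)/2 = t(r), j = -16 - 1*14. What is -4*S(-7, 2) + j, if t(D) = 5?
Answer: 10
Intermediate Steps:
j = -30 (j = -16 - 14 = -30)
S(U, r) = -10 (S(U, r) = -2*5 = -10)
-4*S(-7, 2) + j = -4*(-10) - 30 = 40 - 30 = 10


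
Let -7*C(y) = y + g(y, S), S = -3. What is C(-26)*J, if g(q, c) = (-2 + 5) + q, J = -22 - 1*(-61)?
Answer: 273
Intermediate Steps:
J = 39 (J = -22 + 61 = 39)
g(q, c) = 3 + q
C(y) = -3/7 - 2*y/7 (C(y) = -(y + (3 + y))/7 = -(3 + 2*y)/7 = -3/7 - 2*y/7)
C(-26)*J = (-3/7 - 2/7*(-26))*39 = (-3/7 + 52/7)*39 = 7*39 = 273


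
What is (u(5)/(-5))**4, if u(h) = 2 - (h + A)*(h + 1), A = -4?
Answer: 256/625 ≈ 0.40960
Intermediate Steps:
u(h) = 2 - (1 + h)*(-4 + h) (u(h) = 2 - (h - 4)*(h + 1) = 2 - (-4 + h)*(1 + h) = 2 - (1 + h)*(-4 + h))
(u(5)/(-5))**4 = ((6 - 1*5**2 + 3*5)/(-5))**4 = ((6 - 1*25 + 15)*(-1/5))**4 = ((6 - 25 + 15)*(-1/5))**4 = (-4*(-1/5))**4 = (4/5)**4 = 256/625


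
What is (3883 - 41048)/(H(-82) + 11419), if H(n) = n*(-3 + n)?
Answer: -37165/18389 ≈ -2.0210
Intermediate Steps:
(3883 - 41048)/(H(-82) + 11419) = (3883 - 41048)/(-82*(-3 - 82) + 11419) = -37165/(-82*(-85) + 11419) = -37165/(6970 + 11419) = -37165/18389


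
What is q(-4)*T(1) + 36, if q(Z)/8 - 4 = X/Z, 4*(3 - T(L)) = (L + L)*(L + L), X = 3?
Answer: 88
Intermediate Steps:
T(L) = 3 - L² (T(L) = 3 - (L + L)*(L + L)/4 = 3 - 2*L*2*L/4 = 3 - L²)
q(Z) = 32 + 24/Z (q(Z) = 32 + 8*(3/Z) = 32 + 24/Z)
q(-4)*T(1) + 36 = (32 + 24/(-4))*(3 - 1*1²) + 36 = (32 + 24*(-¼))*(3 - 1*1) + 36 = (32 - 6)*(3 - 1) + 36 = 26*2 + 36 = 52 + 36 = 88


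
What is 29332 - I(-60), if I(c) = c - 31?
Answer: 29423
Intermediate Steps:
I(c) = -31 + c
29332 - I(-60) = 29332 - (-31 - 60) = 29332 - 1*(-91) = 29332 + 91 = 29423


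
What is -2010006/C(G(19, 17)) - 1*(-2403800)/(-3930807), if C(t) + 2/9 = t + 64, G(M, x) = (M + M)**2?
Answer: -35570565229789/26670525495 ≈ -1333.7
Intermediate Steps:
G(M, x) = 4*M**2 (G(M, x) = (2*M)**2 = 4*M**2)
C(t) = 574/9 + t (C(t) = -2/9 + (t + 64) = -2/9 + (64 + t) = 574/9 + t)
-2010006/C(G(19, 17)) - 1*(-2403800)/(-3930807) = -2010006/(574/9 + 4*19**2) - 1*(-2403800)/(-3930807) = -2010006/(574/9 + 4*361) + 2403800*(-1/3930807) = -2010006/(574/9 + 1444) - 2403800/3930807 = -2010006/13570/9 - 2403800/3930807 = -2010006*9/13570 - 2403800/3930807 = -9045027/6785 - 2403800/3930807 = -35570565229789/26670525495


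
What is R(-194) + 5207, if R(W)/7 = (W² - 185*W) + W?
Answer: 518531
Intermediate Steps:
R(W) = -1288*W + 7*W² (R(W) = 7*((W² - 185*W) + W) = 7*(W² - 184*W) = -1288*W + 7*W²)
R(-194) + 5207 = 7*(-194)*(-184 - 194) + 5207 = 7*(-194)*(-378) + 5207 = 513324 + 5207 = 518531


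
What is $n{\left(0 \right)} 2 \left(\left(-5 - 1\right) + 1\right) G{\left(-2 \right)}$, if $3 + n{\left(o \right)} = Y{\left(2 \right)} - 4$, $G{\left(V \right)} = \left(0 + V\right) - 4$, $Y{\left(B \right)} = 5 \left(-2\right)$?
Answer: $-1020$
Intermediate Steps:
$Y{\left(B \right)} = -10$
$G{\left(V \right)} = -4 + V$ ($G{\left(V \right)} = V - 4 = -4 + V$)
$n{\left(o \right)} = -17$ ($n{\left(o \right)} = -3 - 14 = -17$)
$n{\left(0 \right)} 2 \left(\left(-5 - 1\right) + 1\right) G{\left(-2 \right)} = - 17 \cdot 2 \left(\left(-5 - 1\right) + 1\right) \left(-4 - 2\right) = - 17 \cdot 2 \left(-6 + 1\right) \left(-6\right) = - 17 \cdot 2 \left(-5\right) \left(-6\right) = - 17 \left(\left(-10\right) \left(-6\right)\right) = \left(-17\right) 60 = -1020$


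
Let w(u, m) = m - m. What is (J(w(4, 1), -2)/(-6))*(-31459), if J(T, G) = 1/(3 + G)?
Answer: 31459/6 ≈ 5243.2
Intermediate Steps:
w(u, m) = 0
(J(w(4, 1), -2)/(-6))*(-31459) = (1/((3 - 2)*(-6)))*(-31459) = (-1/6/1)*(-31459) = (1*(-1/6))*(-31459) = -1/6*(-31459) = 31459/6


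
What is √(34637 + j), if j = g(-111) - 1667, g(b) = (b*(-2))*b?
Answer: 2*√2082 ≈ 91.258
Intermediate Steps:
g(b) = -2*b² (g(b) = (-2*b)*b = -2*b²)
j = -26309 (j = -2*(-111)² - 1667 = -2*12321 - 1667 = -24642 - 1667 = -26309)
√(34637 + j) = √(34637 - 26309) = √8328 = 2*√2082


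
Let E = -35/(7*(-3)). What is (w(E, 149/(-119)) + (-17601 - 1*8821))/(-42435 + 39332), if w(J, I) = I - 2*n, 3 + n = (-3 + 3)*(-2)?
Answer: 3143653/369257 ≈ 8.5135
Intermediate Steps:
n = -3 (n = -3 + (-3 + 3)*(-2) = -3 + 0*(-2) = -3 + 0 = -3)
E = 5/3 (E = -35/(-21) = -35*(-1/21) = 5/3 ≈ 1.6667)
w(J, I) = 6 + I (w(J, I) = I - 2*(-3) = I + 6 = 6 + I)
(w(E, 149/(-119)) + (-17601 - 1*8821))/(-42435 + 39332) = ((6 + 149/(-119)) + (-17601 - 1*8821))/(-42435 + 39332) = ((6 + 149*(-1/119)) + (-17601 - 8821))/(-3103) = ((6 - 149/119) - 26422)*(-1/3103) = (565/119 - 26422)*(-1/3103) = -3143653/119*(-1/3103) = 3143653/369257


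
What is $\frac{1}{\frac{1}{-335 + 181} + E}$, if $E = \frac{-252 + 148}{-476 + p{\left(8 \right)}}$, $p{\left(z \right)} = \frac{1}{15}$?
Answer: $\frac{99946}{21191} \approx 4.7164$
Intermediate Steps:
$p{\left(z \right)} = \frac{1}{15}$
$E = \frac{1560}{7139}$ ($E = \frac{-252 + 148}{-476 + \frac{1}{15}} = - \frac{104}{- \frac{7139}{15}} = \left(-104\right) \left(- \frac{15}{7139}\right) = \frac{1560}{7139} \approx 0.21852$)
$\frac{1}{\frac{1}{-335 + 181} + E} = \frac{1}{\frac{1}{-335 + 181} + \frac{1560}{7139}} = \frac{1}{\frac{1}{-154} + \frac{1560}{7139}} = \frac{1}{- \frac{1}{154} + \frac{1560}{7139}} = \frac{1}{\frac{21191}{99946}} = \frac{99946}{21191}$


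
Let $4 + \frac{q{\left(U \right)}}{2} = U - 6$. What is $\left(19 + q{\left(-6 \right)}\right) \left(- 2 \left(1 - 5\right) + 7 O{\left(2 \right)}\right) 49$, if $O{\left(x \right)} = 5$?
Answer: $-27391$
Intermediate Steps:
$q{\left(U \right)} = -20 + 2 U$ ($q{\left(U \right)} = -8 + 2 \left(U - 6\right) = -8 + 2 \left(-6 + U\right) = -8 + \left(-12 + 2 U\right) = -20 + 2 U$)
$\left(19 + q{\left(-6 \right)}\right) \left(- 2 \left(1 - 5\right) + 7 O{\left(2 \right)}\right) 49 = \left(19 + \left(-20 + 2 \left(-6\right)\right)\right) \left(- 2 \left(1 - 5\right) + 7 \cdot 5\right) 49 = \left(19 - 32\right) \left(\left(-2\right) \left(-4\right) + 35\right) 49 = \left(19 - 32\right) \left(8 + 35\right) 49 = \left(-13\right) 43 \cdot 49 = \left(-559\right) 49 = -27391$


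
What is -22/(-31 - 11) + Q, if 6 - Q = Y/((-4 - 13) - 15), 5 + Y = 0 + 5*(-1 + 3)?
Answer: 4489/672 ≈ 6.6801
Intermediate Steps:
Y = 5 (Y = -5 + (0 + 5*(-1 + 3)) = -5 + (0 + 5*2) = -5 + (0 + 10) = -5 + 10 = 5)
Q = 197/32 (Q = 6 - 5/((-4 - 13) - 15) = 6 - 5/(-17 - 15) = 6 - 5/(-32) = 6 - 5*(-1)/32 = 6 - 1*(-5/32) = 6 + 5/32 = 197/32 ≈ 6.1563)
-22/(-31 - 11) + Q = -22/(-31 - 11) + 197/32 = -22/(-42) + 197/32 = -22*(-1/42) + 197/32 = 11/21 + 197/32 = 4489/672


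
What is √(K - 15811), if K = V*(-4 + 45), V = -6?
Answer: I*√16057 ≈ 126.72*I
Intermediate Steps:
K = -246 (K = -6*(-4 + 45) = -6*41 = -246)
√(K - 15811) = √(-246 - 15811) = √(-16057) = I*√16057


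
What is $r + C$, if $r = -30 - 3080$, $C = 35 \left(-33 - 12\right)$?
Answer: $-4685$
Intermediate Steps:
$C = -1575$ ($C = 35 \left(-45\right) = -1575$)
$r = -3110$ ($r = -30 - 3080 = -3110$)
$r + C = -3110 - 1575 = -4685$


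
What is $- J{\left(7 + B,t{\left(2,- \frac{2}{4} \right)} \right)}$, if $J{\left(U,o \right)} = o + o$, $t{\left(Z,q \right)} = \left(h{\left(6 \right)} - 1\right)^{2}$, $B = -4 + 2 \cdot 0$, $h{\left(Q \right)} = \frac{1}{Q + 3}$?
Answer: $- \frac{128}{81} \approx -1.5802$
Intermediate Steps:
$h{\left(Q \right)} = \frac{1}{3 + Q}$
$B = -4$ ($B = -4 + 0 = -4$)
$t{\left(Z,q \right)} = \frac{64}{81}$ ($t{\left(Z,q \right)} = \left(\frac{1}{3 + 6} - 1\right)^{2} = \left(\frac{1}{9} - 1\right)^{2} = \left(- \frac{8}{9}\right)^{2} = \frac{64}{81}$)
$J{\left(U,o \right)} = 2 o$
$- J{\left(7 + B,t{\left(2,- \frac{2}{4} \right)} \right)} = - \frac{2 \cdot 64}{81} = \left(-1\right) \frac{128}{81} = - \frac{128}{81}$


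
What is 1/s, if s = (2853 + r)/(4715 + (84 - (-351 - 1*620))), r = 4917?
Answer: 577/777 ≈ 0.74260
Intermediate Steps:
s = 777/577 (s = (2853 + 4917)/(4715 + (84 - (-351 - 1*620))) = 7770/(4715 + (84 - (-351 - 620))) = 7770/(4715 + (84 - 1*(-971))) = 7770/(4715 + (84 + 971)) = 7770/(4715 + 1055) = 7770/5770 = 7770*(1/5770) = 777/577 ≈ 1.3466)
1/s = 1/(777/577) = 577/777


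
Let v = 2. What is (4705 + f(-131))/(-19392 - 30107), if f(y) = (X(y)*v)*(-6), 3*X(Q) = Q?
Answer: -5229/49499 ≈ -0.10564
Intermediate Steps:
X(Q) = Q/3
f(y) = -4*y (f(y) = ((y/3)*2)*(-6) = (2*y/3)*(-6) = -4*y)
(4705 + f(-131))/(-19392 - 30107) = (4705 - 4*(-131))/(-19392 - 30107) = (4705 + 524)/(-49499) = 5229*(-1/49499) = -5229/49499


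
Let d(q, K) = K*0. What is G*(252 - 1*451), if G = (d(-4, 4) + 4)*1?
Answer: -796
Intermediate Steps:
d(q, K) = 0
G = 4 (G = (0 + 4)*1 = 4*1 = 4)
G*(252 - 1*451) = 4*(252 - 1*451) = 4*(252 - 451) = 4*(-199) = -796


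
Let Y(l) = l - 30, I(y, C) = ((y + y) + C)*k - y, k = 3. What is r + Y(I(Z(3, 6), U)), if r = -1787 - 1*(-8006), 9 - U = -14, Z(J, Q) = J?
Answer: 6273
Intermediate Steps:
U = 23 (U = 9 - 1*(-14) = 9 + 14 = 23)
I(y, C) = 3*C + 5*y (I(y, C) = ((y + y) + C)*3 - y = (2*y + C)*3 - y = (C + 2*y)*3 - y = (3*C + 6*y) - y = 3*C + 5*y)
Y(l) = -30 + l
r = 6219 (r = -1787 + 8006 = 6219)
r + Y(I(Z(3, 6), U)) = 6219 + (-30 + (3*23 + 5*3)) = 6219 + (-30 + (69 + 15)) = 6219 + (-30 + 84) = 6219 + 54 = 6273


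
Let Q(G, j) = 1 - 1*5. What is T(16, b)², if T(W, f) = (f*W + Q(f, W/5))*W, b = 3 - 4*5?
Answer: 19501056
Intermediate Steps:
Q(G, j) = -4 (Q(G, j) = 1 - 5 = -4)
b = -17 (b = 3 - 20 = -17)
T(W, f) = W*(-4 + W*f) (T(W, f) = (f*W - 4)*W = (W*f - 4)*W = (-4 + W*f)*W = W*(-4 + W*f))
T(16, b)² = (16*(-4 + 16*(-17)))² = (16*(-4 - 272))² = (16*(-276))² = (-4416)² = 19501056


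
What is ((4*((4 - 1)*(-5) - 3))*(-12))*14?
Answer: 12096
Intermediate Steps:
((4*((4 - 1)*(-5) - 3))*(-12))*14 = ((4*(3*(-5) - 3))*(-12))*14 = ((4*(-15 - 3))*(-12))*14 = ((4*(-18))*(-12))*14 = -72*(-12)*14 = 864*14 = 12096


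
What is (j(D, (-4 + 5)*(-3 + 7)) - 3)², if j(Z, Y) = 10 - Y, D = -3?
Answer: 9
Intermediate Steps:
(j(D, (-4 + 5)*(-3 + 7)) - 3)² = ((10 - (-4 + 5)*(-3 + 7)) - 3)² = ((10 - 4) - 3)² = (6 - 3)² = 3² = 9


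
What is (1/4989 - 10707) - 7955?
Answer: -93104717/4989 ≈ -18662.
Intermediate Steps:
(1/4989 - 10707) - 7955 = -53417222/4989 - 7955 = -93104717/4989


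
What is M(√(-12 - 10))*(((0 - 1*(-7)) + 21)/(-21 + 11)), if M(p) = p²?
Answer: 308/5 ≈ 61.600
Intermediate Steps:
M(√(-12 - 10))*(((0 - 1*(-7)) + 21)/(-21 + 11)) = (√(-12 - 10))²*(((0 - 1*(-7)) + 21)/(-21 + 11)) = (√(-22))²*(((0 + 7) + 21)/(-10)) = (I*√22)²*((7 + 21)*(-⅒)) = -616*(-1)/10 = -22*(-14/5) = 308/5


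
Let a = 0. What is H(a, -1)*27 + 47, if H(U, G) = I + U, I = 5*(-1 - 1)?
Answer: -223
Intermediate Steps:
I = -10 (I = 5*(-2) = -10)
H(U, G) = -10 + U
H(a, -1)*27 + 47 = (-10 + 0)*27 + 47 = -10*27 + 47 = -270 + 47 = -223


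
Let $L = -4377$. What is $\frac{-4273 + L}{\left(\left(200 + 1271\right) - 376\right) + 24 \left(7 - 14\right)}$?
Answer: $- \frac{8650}{927} \approx -9.3312$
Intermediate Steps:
$\frac{-4273 + L}{\left(\left(200 + 1271\right) - 376\right) + 24 \left(7 - 14\right)} = \frac{-4273 - 4377}{\left(\left(200 + 1271\right) - 376\right) + 24 \left(7 - 14\right)} = - \frac{8650}{\left(1471 - 376\right) + 24 \left(-7\right)} = - \frac{8650}{1095 - 168} = - \frac{8650}{927}$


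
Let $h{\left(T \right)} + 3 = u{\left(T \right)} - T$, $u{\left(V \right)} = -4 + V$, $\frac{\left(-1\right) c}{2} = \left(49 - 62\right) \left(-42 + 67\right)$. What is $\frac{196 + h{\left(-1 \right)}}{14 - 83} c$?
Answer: $- \frac{40950}{23} \approx -1780.4$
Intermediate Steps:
$c = 650$ ($c = - 2 \left(49 - 62\right) \left(-42 + 67\right) = - 2 \left(\left(-13\right) 25\right) = \left(-2\right) \left(-325\right) = 650$)
$h{\left(T \right)} = -7$ ($h{\left(T \right)} = -3 + \left(\left(-4 + T\right) - T\right) = -3 - 4 = -7$)
$\frac{196 + h{\left(-1 \right)}}{14 - 83} c = \frac{196 - 7}{14 - 83} \cdot 650 = \frac{189}{-69} \cdot 650 = 189 \left(- \frac{1}{69}\right) 650 = \left(- \frac{63}{23}\right) 650 = - \frac{40950}{23}$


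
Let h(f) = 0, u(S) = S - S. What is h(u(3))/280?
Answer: 0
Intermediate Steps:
u(S) = 0
h(u(3))/280 = 0/280 = 0*(1/280) = 0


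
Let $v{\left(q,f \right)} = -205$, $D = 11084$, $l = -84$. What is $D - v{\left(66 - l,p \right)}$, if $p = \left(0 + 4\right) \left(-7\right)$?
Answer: $11289$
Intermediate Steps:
$p = -28$ ($p = 4 \left(-7\right) = -28$)
$D - v{\left(66 - l,p \right)} = 11084 - -205 = 11084 + 205 = 11289$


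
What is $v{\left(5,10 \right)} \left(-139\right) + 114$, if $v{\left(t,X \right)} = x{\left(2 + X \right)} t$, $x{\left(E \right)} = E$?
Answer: $-8226$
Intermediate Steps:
$v{\left(t,X \right)} = t \left(2 + X\right)$ ($v{\left(t,X \right)} = \left(2 + X\right) t = t \left(2 + X\right)$)
$v{\left(5,10 \right)} \left(-139\right) + 114 = 5 \left(2 + 10\right) \left(-139\right) + 114 = 5 \cdot 12 \left(-139\right) + 114 = 60 \left(-139\right) + 114 = -8340 + 114 = -8226$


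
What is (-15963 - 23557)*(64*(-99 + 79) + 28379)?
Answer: -1070952480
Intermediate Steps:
(-15963 - 23557)*(64*(-99 + 79) + 28379) = -39520*(64*(-20) + 28379) = -39520*(-1280 + 28379) = -39520*27099 = -1070952480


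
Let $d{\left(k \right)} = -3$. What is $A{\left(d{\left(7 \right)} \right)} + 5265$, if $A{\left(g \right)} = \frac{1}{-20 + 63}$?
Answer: $\frac{226396}{43} \approx 5265.0$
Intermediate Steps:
$A{\left(g \right)} = \frac{1}{43}$
$A{\left(d{\left(7 \right)} \right)} + 5265 = \frac{1}{43} + 5265 = \frac{226396}{43}$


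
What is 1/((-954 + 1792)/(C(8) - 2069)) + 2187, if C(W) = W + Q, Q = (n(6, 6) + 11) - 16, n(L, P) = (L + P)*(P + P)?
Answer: 915392/419 ≈ 2184.7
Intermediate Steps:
n(L, P) = 2*P*(L + P) (n(L, P) = (L + P)*(2*P) = 2*P*(L + P))
Q = 139 (Q = (2*6*(6 + 6) + 11) - 16 = (2*6*12 + 11) - 16 = (144 + 11) - 16 = 155 - 16 = 139)
C(W) = 139 + W (C(W) = W + 139 = 139 + W)
1/((-954 + 1792)/(C(8) - 2069)) + 2187 = 1/((-954 + 1792)/((139 + 8) - 2069)) + 2187 = 1/(838/(147 - 2069)) + 2187 = 1/(838/(-1922)) + 2187 = 1/(838*(-1/1922)) + 2187 = 1/(-419/961) + 2187 = -961/419 + 2187 = 915392/419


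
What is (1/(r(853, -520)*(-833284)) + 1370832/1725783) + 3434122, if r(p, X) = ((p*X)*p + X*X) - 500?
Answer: 622393842428799028121833981/181238086028078620720 ≈ 3.4341e+6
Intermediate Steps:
r(p, X) = -500 + X² + X*p² (r(p, X) = ((X*p)*p + X²) - 500 = (X*p² + X²) - 500 = (X² + X*p²) - 500 = -500 + X² + X*p²)
(1/(r(853, -520)*(-833284)) + 1370832/1725783) + 3434122 = (1/(-500 + (-520)² - 520*853²*(-833284)) + 1370832/1725783) + 3434122 = (-1/833284/(-500 + 270400 - 520*727609) + 1370832*(1/1725783)) + 3434122 = (-1/833284/(-500 + 270400 - 378356680) + 456944/575261) + 3434122 = (-1/833284/(-378086780) + 456944/575261) + 3434122 = (-1/378086780*(-1/833284) + 456944/575261) + 3434122 = (1/315053664385520 + 456944/575261) + 3434122 = 143961881618977626141/181238086028078620720 + 3434122 = 622393842428799028121833981/181238086028078620720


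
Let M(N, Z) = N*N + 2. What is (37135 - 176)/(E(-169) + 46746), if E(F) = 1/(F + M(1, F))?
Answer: 6135194/7759835 ≈ 0.79063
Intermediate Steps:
M(N, Z) = 2 + N² (M(N, Z) = N² + 2 = 2 + N²)
E(F) = 1/(3 + F) (E(F) = 1/(F + (2 + 1²)) = 1/(F + (2 + 1)) = 1/(F + 3) = 1/(3 + F))
(37135 - 176)/(E(-169) + 46746) = (37135 - 176)/(1/(3 - 169) + 46746) = 36959/(1/(-166) + 46746) = 36959/(-1/166 + 46746) = 36959/(7759835/166) = 36959*(166/7759835) = 6135194/7759835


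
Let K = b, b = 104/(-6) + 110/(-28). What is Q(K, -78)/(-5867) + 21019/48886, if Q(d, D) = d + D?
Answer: 1345795400/3011548701 ≈ 0.44688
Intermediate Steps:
b = -893/42 (b = 104*(-⅙) + 110*(-1/28) = -52/3 - 55/14 = -893/42 ≈ -21.262)
K = -893/42 ≈ -21.262
Q(d, D) = D + d
Q(K, -78)/(-5867) + 21019/48886 = (-78 - 893/42)/(-5867) + 21019/48886 = -4169/42*(-1/5867) + 21019*(1/48886) = 4169/246414 + 21019/48886 = 1345795400/3011548701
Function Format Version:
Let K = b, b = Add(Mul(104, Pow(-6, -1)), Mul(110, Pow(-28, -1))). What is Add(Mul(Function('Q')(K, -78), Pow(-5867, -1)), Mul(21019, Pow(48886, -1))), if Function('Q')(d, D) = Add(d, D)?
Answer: Rational(1345795400, 3011548701) ≈ 0.44688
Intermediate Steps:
b = Rational(-893, 42) (b = Add(Mul(104, Rational(-1, 6)), Mul(110, Rational(-1, 28))) = Add(Rational(-52, 3), Rational(-55, 14)) = Rational(-893, 42) ≈ -21.262)
K = Rational(-893, 42) ≈ -21.262
Function('Q')(d, D) = Add(D, d)
Add(Mul(Function('Q')(K, -78), Pow(-5867, -1)), Mul(21019, Pow(48886, -1))) = Add(Mul(Add(-78, Rational(-893, 42)), Pow(-5867, -1)), Mul(21019, Pow(48886, -1))) = Add(Mul(Rational(-4169, 42), Rational(-1, 5867)), Mul(21019, Rational(1, 48886))) = Add(Rational(4169, 246414), Rational(21019, 48886)) = Rational(1345795400, 3011548701)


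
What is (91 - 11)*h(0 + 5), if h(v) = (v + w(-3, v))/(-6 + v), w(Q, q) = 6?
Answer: -880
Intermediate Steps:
h(v) = (6 + v)/(-6 + v) (h(v) = (v + 6)/(-6 + v) = (6 + v)/(-6 + v))
(91 - 11)*h(0 + 5) = (91 - 11)*((6 + (0 + 5))/(-6 + (0 + 5))) = 80*((6 + 5)/(-6 + 5)) = 80*(11/(-1)) = 80*(-1*11) = 80*(-11) = -880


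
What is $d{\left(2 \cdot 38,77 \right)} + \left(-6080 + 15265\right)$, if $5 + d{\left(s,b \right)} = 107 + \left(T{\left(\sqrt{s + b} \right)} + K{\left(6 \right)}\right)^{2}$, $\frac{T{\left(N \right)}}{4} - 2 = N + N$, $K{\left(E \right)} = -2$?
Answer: $19115 + 288 \sqrt{17} \approx 20302.0$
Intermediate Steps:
$T{\left(N \right)} = 8 + 8 N$ ($T{\left(N \right)} = 8 + 4 \left(N + N\right) = 8 + 4 \cdot 2 N = 8 + 8 N$)
$d{\left(s,b \right)} = 102 + \left(6 + 8 \sqrt{b + s}\right)^{2}$ ($d{\left(s,b \right)} = -5 + \left(107 + \left(\left(8 + 8 \sqrt{s + b}\right) - 2\right)^{2}\right) = -5 + \left(107 + \left(\left(8 + 8 \sqrt{b + s}\right) - 2\right)^{2}\right) = -5 + \left(107 + \left(6 + 8 \sqrt{b + s}\right)^{2}\right) = 102 + \left(6 + 8 \sqrt{b + s}\right)^{2}$)
$d{\left(2 \cdot 38,77 \right)} + \left(-6080 + 15265\right) = \left(102 + 4 \left(3 + 4 \sqrt{77 + 2 \cdot 38}\right)^{2}\right) + \left(-6080 + 15265\right) = \left(102 + 4 \left(3 + 4 \sqrt{77 + 76}\right)^{2}\right) + 9185 = \left(102 + 4 \left(3 + 4 \sqrt{153}\right)^{2}\right) + 9185 = \left(102 + 4 \left(3 + 4 \cdot 3 \sqrt{17}\right)^{2}\right) + 9185 = \left(102 + 4 \left(3 + 12 \sqrt{17}\right)^{2}\right) + 9185 = 9287 + 4 \left(3 + 12 \sqrt{17}\right)^{2}$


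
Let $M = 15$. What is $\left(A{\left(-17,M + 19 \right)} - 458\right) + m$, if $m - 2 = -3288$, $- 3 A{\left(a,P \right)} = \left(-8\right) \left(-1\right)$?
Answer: $- \frac{11240}{3} \approx -3746.7$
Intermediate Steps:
$A{\left(a,P \right)} = - \frac{8}{3}$ ($A{\left(a,P \right)} = - \frac{\left(-8\right) \left(-1\right)}{3} = \left(- \frac{1}{3}\right) 8 = - \frac{8}{3}$)
$m = -3286$ ($m = 2 - 3288 = -3286$)
$\left(A{\left(-17,M + 19 \right)} - 458\right) + m = \left(- \frac{8}{3} - 458\right) - 3286 = - \frac{1382}{3} - 3286 = - \frac{11240}{3}$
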